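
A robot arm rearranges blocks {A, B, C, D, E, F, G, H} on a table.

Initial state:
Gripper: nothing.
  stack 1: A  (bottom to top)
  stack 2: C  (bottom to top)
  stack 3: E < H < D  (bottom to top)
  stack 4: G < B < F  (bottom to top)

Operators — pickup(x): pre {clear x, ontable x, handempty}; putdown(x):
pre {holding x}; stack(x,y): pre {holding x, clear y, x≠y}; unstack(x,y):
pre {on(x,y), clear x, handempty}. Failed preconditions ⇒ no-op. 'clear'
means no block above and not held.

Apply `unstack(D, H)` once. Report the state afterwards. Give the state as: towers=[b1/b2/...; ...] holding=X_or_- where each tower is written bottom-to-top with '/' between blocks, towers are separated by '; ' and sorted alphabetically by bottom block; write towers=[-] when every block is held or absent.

towers=[A; C; E/H; G/B/F] holding=D

before: towers=[A; C; E/H/D; G/B/F] holding=-
pre[unstack(D, H)]: on(D,H) ok, clear(D) ok, handempty ok
all met → apply unstack(D, H)
after:  towers=[A; C; E/H; G/B/F] holding=D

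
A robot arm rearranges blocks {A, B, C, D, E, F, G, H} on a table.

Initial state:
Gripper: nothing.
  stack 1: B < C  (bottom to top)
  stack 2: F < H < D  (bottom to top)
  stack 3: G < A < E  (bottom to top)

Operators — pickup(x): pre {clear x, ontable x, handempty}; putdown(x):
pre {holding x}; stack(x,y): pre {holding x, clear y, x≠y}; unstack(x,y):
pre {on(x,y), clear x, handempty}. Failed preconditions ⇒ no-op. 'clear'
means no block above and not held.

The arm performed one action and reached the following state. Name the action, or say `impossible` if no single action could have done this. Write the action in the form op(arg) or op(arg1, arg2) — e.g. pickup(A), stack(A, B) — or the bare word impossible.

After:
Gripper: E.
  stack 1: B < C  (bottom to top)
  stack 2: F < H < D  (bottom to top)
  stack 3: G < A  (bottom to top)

unstack(E, A)

target: towers=[B/C; F/H/D; G/A] holding=E
     unstack(E, A) → towers=[B/C; F/H/D; G/A] holding=E  ← match
     unstack(D, H) → towers=[B/C; F/H; G/A/E] holding=D
     unstack(C, B) → towers=[B; F/H/D; G/A/E] holding=C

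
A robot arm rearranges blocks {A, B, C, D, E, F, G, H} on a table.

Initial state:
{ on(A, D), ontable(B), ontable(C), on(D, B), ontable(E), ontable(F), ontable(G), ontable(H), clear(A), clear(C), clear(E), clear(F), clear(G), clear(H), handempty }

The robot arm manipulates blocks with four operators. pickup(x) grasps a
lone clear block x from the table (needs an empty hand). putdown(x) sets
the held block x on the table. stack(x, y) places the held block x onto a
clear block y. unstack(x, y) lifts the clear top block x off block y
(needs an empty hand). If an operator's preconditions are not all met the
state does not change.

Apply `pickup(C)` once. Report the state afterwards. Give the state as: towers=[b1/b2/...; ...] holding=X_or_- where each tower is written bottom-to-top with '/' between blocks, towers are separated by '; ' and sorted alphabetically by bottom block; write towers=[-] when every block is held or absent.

towers=[B/D/A; E; F; G; H] holding=C

before: towers=[B/D/A; C; E; F; G; H] holding=-
pre[pickup(C)]: clear(C) ok, ontable(C) ok, handempty ok
all met → apply pickup(C)
after:  towers=[B/D/A; E; F; G; H] holding=C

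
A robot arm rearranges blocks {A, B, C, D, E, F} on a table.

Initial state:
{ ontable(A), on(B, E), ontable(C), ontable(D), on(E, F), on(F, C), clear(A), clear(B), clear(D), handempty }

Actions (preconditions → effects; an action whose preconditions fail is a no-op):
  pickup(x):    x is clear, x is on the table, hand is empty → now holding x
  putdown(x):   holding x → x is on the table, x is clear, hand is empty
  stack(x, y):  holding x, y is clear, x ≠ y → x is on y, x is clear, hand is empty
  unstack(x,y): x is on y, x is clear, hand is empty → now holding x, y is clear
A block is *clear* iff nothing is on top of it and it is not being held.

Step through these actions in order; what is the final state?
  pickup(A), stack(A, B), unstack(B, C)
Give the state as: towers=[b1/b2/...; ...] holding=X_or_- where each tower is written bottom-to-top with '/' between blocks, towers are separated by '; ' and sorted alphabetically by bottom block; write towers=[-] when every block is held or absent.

towers=[C/F/E/B/A; D] holding=-

step 1 (pickup(A)): towers=[C/F/E/B; D] holding=A
step 2 (stack(A, B)): towers=[C/F/E/B/A; D] holding=-
step 3 (unstack(B, C)) [no-op]: towers=[C/F/E/B/A; D] holding=-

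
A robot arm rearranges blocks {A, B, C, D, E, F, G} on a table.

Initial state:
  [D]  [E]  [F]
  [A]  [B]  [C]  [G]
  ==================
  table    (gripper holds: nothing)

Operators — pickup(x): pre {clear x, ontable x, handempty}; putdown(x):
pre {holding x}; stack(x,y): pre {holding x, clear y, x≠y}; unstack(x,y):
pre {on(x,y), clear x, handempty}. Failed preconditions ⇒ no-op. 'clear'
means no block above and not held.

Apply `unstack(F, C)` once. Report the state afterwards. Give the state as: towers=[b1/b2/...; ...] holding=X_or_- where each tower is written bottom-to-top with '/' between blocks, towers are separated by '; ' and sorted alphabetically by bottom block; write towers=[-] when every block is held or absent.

towers=[A/D; B/E; C; G] holding=F

before: towers=[A/D; B/E; C/F; G] holding=-
pre[unstack(F, C)]: on(F,C) ✓, clear(F) ✓, handempty ✓
all met → apply unstack(F, C)
after:  towers=[A/D; B/E; C; G] holding=F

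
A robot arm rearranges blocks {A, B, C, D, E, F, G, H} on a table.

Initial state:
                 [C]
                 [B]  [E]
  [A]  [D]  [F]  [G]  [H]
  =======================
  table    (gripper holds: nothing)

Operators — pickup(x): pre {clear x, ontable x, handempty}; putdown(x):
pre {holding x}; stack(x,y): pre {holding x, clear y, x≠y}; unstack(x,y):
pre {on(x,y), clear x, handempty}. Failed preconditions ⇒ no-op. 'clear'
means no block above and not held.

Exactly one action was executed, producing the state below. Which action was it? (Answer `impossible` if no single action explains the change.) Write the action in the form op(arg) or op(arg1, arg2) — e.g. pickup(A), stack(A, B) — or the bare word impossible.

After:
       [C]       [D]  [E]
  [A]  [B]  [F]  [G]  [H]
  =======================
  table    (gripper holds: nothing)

target: towers=[A; B/C; F; G/D; H/E] holding=-
         pickup(A) → towers=[D; F; G/B/C; H/E] holding=A
     unstack(E, H) → towers=[A; D; F; G/B/C; H] holding=E
         pickup(F) → towers=[A; D; G/B/C; H/E] holding=F
         pickup(D) → towers=[A; F; G/B/C; H/E] holding=D
     unstack(C, B) → towers=[A; D; F; G/B; H/E] holding=C
none of the 5 applicable actions match → impossible

impossible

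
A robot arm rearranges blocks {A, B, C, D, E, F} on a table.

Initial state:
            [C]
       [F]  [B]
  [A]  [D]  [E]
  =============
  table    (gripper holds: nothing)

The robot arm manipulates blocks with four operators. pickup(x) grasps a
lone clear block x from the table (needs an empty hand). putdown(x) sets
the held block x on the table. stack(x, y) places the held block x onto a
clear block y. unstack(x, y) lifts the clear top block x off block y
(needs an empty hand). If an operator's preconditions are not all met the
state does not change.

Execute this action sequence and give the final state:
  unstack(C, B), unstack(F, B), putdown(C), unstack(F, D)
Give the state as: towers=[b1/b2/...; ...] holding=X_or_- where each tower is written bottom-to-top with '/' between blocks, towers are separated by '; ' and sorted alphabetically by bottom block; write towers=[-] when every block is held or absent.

step 1 (unstack(C, B)): towers=[A; D/F; E/B] holding=C
step 2 (unstack(F, B)) [no-op]: towers=[A; D/F; E/B] holding=C
step 3 (putdown(C)): towers=[A; C; D/F; E/B] holding=-
step 4 (unstack(F, D)): towers=[A; C; D; E/B] holding=F

towers=[A; C; D; E/B] holding=F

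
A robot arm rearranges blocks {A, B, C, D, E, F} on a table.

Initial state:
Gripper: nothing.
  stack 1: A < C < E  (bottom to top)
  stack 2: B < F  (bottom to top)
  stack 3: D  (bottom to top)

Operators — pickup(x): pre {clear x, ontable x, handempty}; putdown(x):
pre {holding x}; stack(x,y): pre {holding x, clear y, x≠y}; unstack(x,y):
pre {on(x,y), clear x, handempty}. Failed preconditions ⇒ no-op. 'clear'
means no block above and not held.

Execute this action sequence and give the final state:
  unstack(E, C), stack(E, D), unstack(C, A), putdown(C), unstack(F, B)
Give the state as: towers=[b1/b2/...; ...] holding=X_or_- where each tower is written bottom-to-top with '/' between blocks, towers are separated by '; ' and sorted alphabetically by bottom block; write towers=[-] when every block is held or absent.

towers=[A; B; C; D/E] holding=F

step 1 (unstack(E, C)): towers=[A/C; B/F; D] holding=E
step 2 (stack(E, D)): towers=[A/C; B/F; D/E] holding=-
step 3 (unstack(C, A)): towers=[A; B/F; D/E] holding=C
step 4 (putdown(C)): towers=[A; B/F; C; D/E] holding=-
step 5 (unstack(F, B)): towers=[A; B; C; D/E] holding=F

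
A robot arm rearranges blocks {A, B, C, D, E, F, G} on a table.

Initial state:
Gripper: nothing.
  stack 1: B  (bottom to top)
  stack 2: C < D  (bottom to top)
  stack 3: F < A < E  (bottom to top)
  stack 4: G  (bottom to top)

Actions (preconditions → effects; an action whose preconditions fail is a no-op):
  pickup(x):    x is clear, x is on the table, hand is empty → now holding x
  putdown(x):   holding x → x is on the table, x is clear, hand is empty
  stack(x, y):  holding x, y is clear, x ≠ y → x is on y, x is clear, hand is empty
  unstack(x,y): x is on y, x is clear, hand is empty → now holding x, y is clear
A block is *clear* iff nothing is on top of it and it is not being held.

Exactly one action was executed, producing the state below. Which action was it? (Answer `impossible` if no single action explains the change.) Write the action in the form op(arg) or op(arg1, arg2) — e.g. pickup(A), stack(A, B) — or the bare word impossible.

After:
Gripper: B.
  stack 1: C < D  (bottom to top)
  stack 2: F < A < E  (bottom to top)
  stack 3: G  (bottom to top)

target: towers=[C/D; F/A/E; G] holding=B
         pickup(B) → towers=[C/D; F/A/E; G] holding=B  ← match
         pickup(G) → towers=[B; C/D; F/A/E] holding=G
     unstack(D, C) → towers=[B; C; F/A/E; G] holding=D
     unstack(E, A) → towers=[B; C/D; F/A; G] holding=E

pickup(B)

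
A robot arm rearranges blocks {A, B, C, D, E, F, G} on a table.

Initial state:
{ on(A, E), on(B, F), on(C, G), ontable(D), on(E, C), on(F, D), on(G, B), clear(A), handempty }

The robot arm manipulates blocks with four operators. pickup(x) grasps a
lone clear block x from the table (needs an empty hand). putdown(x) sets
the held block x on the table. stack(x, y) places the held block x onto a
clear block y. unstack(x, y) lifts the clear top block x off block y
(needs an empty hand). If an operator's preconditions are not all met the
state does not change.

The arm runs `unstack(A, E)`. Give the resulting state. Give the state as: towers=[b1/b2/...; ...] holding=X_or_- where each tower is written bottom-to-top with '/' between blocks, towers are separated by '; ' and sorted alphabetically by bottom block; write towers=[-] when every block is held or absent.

towers=[D/F/B/G/C/E] holding=A

before: towers=[D/F/B/G/C/E/A] holding=-
pre[unstack(A, E)]: on(A,E) ok, clear(A) ok, handempty ok
all met → apply unstack(A, E)
after:  towers=[D/F/B/G/C/E] holding=A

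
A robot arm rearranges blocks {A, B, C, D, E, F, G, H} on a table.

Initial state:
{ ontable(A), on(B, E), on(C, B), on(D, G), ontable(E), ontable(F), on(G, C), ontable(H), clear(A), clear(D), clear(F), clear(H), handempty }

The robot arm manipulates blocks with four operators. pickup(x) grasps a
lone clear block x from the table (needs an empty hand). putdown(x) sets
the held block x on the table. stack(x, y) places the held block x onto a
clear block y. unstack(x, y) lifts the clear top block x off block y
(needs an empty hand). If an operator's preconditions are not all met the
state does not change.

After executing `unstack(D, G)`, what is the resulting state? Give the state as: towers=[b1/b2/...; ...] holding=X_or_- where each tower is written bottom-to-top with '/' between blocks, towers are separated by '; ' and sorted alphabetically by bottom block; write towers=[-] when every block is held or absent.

towers=[A; E/B/C/G; F; H] holding=D

before: towers=[A; E/B/C/G/D; F; H] holding=-
pre[unstack(D, G)]: on(D,G) ok, clear(D) ok, handempty ok
all met → apply unstack(D, G)
after:  towers=[A; E/B/C/G; F; H] holding=D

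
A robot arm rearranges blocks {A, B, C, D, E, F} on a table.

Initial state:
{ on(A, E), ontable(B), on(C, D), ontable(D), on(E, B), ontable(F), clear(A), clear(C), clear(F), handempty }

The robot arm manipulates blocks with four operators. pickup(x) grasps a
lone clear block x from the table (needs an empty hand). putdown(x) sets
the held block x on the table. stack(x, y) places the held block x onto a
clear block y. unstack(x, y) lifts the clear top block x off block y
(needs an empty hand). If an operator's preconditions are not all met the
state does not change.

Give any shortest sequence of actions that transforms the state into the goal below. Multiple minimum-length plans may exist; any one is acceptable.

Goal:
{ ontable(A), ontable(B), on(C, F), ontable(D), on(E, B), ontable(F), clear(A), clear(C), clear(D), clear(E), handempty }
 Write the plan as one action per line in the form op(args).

unstack(A, E)
putdown(A)
unstack(C, D)
stack(C, F)

step 1 (unstack(A, E)): towers=[B/E; D/C; F] holding=A
step 2 (putdown(A)): towers=[A; B/E; D/C; F] holding=-
step 3 (unstack(C, D)): towers=[A; B/E; D; F] holding=C
step 4 (stack(C, F)): towers=[A; B/E; D; F/C] holding=-
goal check: towers=[A; B/E; D; F/C] holding=- — reached (length 4, optimal by BFS)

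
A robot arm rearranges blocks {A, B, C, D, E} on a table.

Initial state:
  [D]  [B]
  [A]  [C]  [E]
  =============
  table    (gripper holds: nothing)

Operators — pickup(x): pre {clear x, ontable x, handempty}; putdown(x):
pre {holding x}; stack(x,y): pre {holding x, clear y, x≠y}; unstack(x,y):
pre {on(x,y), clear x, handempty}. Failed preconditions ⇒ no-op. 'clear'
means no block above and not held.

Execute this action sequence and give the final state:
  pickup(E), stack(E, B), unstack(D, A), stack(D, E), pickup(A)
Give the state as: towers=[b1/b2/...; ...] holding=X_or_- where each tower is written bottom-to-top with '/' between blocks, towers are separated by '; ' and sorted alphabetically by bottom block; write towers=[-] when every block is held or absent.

step 1 (pickup(E)): towers=[A/D; C/B] holding=E
step 2 (stack(E, B)): towers=[A/D; C/B/E] holding=-
step 3 (unstack(D, A)): towers=[A; C/B/E] holding=D
step 4 (stack(D, E)): towers=[A; C/B/E/D] holding=-
step 5 (pickup(A)): towers=[C/B/E/D] holding=A

towers=[C/B/E/D] holding=A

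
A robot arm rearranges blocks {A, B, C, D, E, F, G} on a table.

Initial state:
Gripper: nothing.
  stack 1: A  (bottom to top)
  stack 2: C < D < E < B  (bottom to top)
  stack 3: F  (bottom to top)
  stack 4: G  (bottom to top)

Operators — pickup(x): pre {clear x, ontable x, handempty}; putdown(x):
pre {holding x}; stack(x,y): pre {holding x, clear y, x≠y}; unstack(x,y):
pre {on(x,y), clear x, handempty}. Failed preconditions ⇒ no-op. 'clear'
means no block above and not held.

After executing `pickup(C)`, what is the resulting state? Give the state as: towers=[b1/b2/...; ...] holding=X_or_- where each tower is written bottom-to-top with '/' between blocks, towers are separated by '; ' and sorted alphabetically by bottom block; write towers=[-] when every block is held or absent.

before: towers=[A; C/D/E/B; F; G] holding=-
pre[pickup(C)]: clear(C) fail, ontable(C) ok, handempty ok
clear(C) unmet → pickup(C) is a no-op
after:  towers=[A; C/D/E/B; F; G] holding=-

towers=[A; C/D/E/B; F; G] holding=-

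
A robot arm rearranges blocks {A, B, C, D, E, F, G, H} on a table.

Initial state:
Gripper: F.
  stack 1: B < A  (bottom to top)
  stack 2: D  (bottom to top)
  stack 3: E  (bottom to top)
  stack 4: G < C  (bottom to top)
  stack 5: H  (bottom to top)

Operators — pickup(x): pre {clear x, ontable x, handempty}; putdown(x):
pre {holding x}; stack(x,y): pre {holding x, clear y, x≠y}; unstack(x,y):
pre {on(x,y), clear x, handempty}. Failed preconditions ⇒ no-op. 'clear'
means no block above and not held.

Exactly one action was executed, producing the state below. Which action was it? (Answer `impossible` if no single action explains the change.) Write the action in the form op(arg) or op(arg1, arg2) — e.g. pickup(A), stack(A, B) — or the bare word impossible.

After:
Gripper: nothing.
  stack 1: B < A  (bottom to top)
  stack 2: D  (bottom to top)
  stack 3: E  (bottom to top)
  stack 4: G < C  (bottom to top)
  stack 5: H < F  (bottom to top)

stack(F, H)

target: towers=[B/A; D; E; G/C; H/F] holding=-
        putdown(F) → towers=[B/A; D; E; F; G/C; H] holding=-
       stack(F, A) → towers=[B/A/F; D; E; G/C; H] holding=-
       stack(F, E) → towers=[B/A; D; E/F; G/C; H] holding=-
       stack(F, H) → towers=[B/A; D; E; G/C; H/F] holding=-  ← match
       stack(F, D) → towers=[B/A; D/F; E; G/C; H] holding=-
       stack(F, C) → towers=[B/A; D; E; G/C/F; H] holding=-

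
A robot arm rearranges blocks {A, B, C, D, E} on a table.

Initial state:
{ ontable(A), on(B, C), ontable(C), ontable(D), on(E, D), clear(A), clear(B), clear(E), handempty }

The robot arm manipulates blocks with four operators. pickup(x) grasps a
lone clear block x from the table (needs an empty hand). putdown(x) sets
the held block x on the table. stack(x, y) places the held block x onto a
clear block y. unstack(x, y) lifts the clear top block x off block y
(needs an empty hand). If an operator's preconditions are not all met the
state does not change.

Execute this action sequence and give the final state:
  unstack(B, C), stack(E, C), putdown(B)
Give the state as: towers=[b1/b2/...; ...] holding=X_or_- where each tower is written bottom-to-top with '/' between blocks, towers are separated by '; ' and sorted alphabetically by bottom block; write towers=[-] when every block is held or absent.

towers=[A; B; C; D/E] holding=-

step 1 (unstack(B, C)): towers=[A; C; D/E] holding=B
step 2 (stack(E, C)) [no-op]: towers=[A; C; D/E] holding=B
step 3 (putdown(B)): towers=[A; B; C; D/E] holding=-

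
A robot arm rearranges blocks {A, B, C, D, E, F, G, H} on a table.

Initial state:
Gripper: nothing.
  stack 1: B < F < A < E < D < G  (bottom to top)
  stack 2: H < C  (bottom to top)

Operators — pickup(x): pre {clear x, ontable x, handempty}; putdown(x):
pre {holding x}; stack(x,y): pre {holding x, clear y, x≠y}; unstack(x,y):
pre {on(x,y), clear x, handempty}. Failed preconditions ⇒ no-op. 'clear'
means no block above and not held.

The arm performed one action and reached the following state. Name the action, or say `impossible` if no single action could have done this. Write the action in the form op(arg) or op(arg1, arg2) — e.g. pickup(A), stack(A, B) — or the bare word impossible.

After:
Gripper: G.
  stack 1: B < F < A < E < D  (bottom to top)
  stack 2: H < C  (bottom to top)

unstack(G, D)

target: towers=[B/F/A/E/D; H/C] holding=G
     unstack(G, D) → towers=[B/F/A/E/D; H/C] holding=G  ← match
     unstack(C, H) → towers=[B/F/A/E/D/G; H] holding=C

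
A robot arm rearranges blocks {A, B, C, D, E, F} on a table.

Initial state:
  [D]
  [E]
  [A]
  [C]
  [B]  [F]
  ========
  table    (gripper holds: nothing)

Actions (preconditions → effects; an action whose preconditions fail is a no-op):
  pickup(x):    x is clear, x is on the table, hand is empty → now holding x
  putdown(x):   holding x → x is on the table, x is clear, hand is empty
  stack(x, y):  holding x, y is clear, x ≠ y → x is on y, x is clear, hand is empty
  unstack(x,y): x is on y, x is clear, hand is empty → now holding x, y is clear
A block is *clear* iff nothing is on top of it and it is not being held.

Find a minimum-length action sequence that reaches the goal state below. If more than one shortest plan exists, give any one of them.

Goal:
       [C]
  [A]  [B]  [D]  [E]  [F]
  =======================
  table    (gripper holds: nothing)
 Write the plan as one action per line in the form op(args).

unstack(D, E)
putdown(D)
unstack(E, A)
putdown(E)
unstack(A, C)
putdown(A)

step 1 (unstack(D, E)): towers=[B/C/A/E; F] holding=D
step 2 (putdown(D)): towers=[B/C/A/E; D; F] holding=-
step 3 (unstack(E, A)): towers=[B/C/A; D; F] holding=E
step 4 (putdown(E)): towers=[B/C/A; D; E; F] holding=-
step 5 (unstack(A, C)): towers=[B/C; D; E; F] holding=A
step 6 (putdown(A)): towers=[A; B/C; D; E; F] holding=-
goal check: towers=[A; B/C; D; E; F] holding=- — reached (length 6, optimal by BFS)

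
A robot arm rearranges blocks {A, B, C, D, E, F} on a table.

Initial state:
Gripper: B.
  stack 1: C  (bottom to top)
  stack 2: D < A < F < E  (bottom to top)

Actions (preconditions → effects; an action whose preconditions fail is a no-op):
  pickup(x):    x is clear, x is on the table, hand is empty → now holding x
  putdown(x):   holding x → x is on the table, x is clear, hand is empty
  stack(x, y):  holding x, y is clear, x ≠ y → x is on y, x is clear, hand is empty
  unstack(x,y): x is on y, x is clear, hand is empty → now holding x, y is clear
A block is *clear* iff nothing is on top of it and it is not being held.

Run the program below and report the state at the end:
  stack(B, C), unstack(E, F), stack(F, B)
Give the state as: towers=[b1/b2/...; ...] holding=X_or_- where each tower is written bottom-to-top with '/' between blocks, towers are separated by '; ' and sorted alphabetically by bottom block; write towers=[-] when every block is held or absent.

step 1 (stack(B, C)): towers=[C/B; D/A/F/E] holding=-
step 2 (unstack(E, F)): towers=[C/B; D/A/F] holding=E
step 3 (stack(F, B)) [no-op]: towers=[C/B; D/A/F] holding=E

towers=[C/B; D/A/F] holding=E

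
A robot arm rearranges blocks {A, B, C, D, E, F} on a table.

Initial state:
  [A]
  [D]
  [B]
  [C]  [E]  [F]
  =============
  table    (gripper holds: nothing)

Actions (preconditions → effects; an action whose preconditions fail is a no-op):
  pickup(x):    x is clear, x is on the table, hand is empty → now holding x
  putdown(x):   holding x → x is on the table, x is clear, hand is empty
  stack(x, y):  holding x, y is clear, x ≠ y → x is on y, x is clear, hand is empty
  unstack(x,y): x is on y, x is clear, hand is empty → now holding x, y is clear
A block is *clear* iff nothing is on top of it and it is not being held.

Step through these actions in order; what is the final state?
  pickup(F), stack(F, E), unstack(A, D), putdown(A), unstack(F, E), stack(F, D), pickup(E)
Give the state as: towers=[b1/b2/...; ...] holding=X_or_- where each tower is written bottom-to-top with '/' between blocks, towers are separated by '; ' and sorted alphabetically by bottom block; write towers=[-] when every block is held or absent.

towers=[A; C/B/D/F] holding=E

step 1 (pickup(F)): towers=[C/B/D/A; E] holding=F
step 2 (stack(F, E)): towers=[C/B/D/A; E/F] holding=-
step 3 (unstack(A, D)): towers=[C/B/D; E/F] holding=A
step 4 (putdown(A)): towers=[A; C/B/D; E/F] holding=-
step 5 (unstack(F, E)): towers=[A; C/B/D; E] holding=F
step 6 (stack(F, D)): towers=[A; C/B/D/F; E] holding=-
step 7 (pickup(E)): towers=[A; C/B/D/F] holding=E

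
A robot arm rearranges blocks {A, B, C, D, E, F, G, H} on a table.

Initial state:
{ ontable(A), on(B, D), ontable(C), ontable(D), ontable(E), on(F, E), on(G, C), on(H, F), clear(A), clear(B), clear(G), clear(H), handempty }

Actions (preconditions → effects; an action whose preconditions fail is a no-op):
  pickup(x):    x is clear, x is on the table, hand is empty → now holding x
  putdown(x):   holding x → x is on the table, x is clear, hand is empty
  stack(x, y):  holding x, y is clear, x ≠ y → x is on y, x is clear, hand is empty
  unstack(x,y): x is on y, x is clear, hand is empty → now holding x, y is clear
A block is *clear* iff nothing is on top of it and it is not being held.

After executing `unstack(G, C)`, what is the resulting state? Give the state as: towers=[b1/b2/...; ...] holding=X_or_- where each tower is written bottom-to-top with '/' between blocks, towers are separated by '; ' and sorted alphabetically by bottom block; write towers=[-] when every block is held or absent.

towers=[A; C; D/B; E/F/H] holding=G

before: towers=[A; C/G; D/B; E/F/H] holding=-
pre[unstack(G, C)]: on(G,C) yes, clear(G) yes, handempty yes
all met → apply unstack(G, C)
after:  towers=[A; C; D/B; E/F/H] holding=G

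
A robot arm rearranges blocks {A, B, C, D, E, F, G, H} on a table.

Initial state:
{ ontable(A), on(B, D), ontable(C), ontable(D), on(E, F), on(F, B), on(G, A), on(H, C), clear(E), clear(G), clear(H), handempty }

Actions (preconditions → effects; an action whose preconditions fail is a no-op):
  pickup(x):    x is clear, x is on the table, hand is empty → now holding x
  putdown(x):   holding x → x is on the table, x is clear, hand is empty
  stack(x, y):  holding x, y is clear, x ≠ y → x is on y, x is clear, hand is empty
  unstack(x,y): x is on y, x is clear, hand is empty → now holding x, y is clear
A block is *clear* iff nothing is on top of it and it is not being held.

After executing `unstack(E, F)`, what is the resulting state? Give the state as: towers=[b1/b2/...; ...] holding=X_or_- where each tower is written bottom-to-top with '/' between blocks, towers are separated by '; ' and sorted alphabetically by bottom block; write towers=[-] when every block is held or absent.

before: towers=[A/G; C/H; D/B/F/E] holding=-
pre[unstack(E, F)]: on(E,F) yes, clear(E) yes, handempty yes
all met → apply unstack(E, F)
after:  towers=[A/G; C/H; D/B/F] holding=E

towers=[A/G; C/H; D/B/F] holding=E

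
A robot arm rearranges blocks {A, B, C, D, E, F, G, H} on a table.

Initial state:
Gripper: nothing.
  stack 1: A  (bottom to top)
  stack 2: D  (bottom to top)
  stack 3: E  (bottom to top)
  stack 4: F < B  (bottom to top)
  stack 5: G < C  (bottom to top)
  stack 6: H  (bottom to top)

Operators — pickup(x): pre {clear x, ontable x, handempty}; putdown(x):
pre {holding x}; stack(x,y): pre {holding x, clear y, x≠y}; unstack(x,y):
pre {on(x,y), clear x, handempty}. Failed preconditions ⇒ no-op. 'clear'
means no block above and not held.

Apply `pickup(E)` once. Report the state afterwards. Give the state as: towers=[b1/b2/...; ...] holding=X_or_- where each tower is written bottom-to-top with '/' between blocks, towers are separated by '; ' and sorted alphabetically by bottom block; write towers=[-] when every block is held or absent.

towers=[A; D; F/B; G/C; H] holding=E

before: towers=[A; D; E; F/B; G/C; H] holding=-
pre[pickup(E)]: clear(E) ok, ontable(E) ok, handempty ok
all met → apply pickup(E)
after:  towers=[A; D; F/B; G/C; H] holding=E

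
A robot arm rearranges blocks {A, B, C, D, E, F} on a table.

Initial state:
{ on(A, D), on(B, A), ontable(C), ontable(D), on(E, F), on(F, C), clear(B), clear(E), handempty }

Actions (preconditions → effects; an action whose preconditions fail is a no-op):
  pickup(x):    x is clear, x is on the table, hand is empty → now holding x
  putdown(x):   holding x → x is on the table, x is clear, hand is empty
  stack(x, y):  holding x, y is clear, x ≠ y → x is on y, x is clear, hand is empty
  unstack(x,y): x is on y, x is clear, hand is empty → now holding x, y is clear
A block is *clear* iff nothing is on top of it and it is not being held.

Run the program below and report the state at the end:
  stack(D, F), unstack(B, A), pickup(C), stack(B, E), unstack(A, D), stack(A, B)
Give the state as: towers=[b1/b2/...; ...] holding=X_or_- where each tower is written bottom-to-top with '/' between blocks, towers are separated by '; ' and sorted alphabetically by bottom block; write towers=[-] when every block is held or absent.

towers=[C/F/E/B/A; D] holding=-

step 1 (stack(D, F)) [no-op]: towers=[C/F/E; D/A/B] holding=-
step 2 (unstack(B, A)): towers=[C/F/E; D/A] holding=B
step 3 (pickup(C)) [no-op]: towers=[C/F/E; D/A] holding=B
step 4 (stack(B, E)): towers=[C/F/E/B; D/A] holding=-
step 5 (unstack(A, D)): towers=[C/F/E/B; D] holding=A
step 6 (stack(A, B)): towers=[C/F/E/B/A; D] holding=-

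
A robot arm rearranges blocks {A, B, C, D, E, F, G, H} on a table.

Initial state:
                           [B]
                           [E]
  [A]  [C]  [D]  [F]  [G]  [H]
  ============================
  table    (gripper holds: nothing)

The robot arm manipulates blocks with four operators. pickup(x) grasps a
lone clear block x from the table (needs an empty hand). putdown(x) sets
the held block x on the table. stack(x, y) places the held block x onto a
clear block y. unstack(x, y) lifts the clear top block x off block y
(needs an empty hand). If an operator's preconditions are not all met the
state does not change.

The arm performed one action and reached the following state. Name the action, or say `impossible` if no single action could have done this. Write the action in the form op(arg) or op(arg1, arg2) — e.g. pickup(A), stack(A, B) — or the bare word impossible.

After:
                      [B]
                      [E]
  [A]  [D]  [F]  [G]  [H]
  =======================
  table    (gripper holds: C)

target: towers=[A; D; F; G; H/E/B] holding=C
         pickup(G) → towers=[A; C; D; F; H/E/B] holding=G
         pickup(A) → towers=[C; D; F; G; H/E/B] holding=A
     unstack(B, E) → towers=[A; C; D; F; G; H/E] holding=B
         pickup(F) → towers=[A; C; D; G; H/E/B] holding=F
         pickup(D) → towers=[A; C; F; G; H/E/B] holding=D
         pickup(C) → towers=[A; D; F; G; H/E/B] holding=C  ← match

pickup(C)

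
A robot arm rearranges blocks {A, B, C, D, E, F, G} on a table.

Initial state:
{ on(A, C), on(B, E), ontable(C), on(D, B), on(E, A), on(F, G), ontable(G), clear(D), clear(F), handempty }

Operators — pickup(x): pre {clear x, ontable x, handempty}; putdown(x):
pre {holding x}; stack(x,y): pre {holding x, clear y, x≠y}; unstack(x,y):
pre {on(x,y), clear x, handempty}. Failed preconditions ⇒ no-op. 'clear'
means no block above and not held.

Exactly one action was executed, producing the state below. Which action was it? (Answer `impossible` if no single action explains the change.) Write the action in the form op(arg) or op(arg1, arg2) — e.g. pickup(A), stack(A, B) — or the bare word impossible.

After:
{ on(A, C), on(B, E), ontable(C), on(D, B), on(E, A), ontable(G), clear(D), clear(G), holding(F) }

unstack(F, G)

target: towers=[C/A/E/B/D; G] holding=F
     unstack(F, G) → towers=[C/A/E/B/D; G] holding=F  ← match
     unstack(D, B) → towers=[C/A/E/B; G/F] holding=D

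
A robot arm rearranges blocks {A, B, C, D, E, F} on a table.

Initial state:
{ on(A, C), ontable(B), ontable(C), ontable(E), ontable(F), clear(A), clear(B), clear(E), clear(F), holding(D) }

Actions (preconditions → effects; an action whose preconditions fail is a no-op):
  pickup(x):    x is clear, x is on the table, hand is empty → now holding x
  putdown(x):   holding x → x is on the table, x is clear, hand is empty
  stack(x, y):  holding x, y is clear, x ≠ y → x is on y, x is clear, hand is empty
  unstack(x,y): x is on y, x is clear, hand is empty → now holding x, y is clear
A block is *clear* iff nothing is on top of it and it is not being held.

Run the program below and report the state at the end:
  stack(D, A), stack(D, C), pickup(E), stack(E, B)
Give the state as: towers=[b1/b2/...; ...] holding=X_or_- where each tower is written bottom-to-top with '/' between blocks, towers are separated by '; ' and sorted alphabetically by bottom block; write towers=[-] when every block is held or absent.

towers=[B/E; C/A/D; F] holding=-

step 1 (stack(D, A)): towers=[B; C/A/D; E; F] holding=-
step 2 (stack(D, C)) [no-op]: towers=[B; C/A/D; E; F] holding=-
step 3 (pickup(E)): towers=[B; C/A/D; F] holding=E
step 4 (stack(E, B)): towers=[B/E; C/A/D; F] holding=-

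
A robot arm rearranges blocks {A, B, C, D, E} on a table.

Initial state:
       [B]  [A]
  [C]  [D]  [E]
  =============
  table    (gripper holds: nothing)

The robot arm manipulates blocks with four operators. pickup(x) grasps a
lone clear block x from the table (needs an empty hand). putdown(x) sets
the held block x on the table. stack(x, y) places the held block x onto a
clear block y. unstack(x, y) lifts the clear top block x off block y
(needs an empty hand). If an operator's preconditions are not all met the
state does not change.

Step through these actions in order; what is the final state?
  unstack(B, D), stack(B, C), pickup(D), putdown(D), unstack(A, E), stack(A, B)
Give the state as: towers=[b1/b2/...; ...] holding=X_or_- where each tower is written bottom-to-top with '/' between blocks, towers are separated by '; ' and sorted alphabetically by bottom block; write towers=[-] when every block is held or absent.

step 1 (unstack(B, D)): towers=[C; D; E/A] holding=B
step 2 (stack(B, C)): towers=[C/B; D; E/A] holding=-
step 3 (pickup(D)): towers=[C/B; E/A] holding=D
step 4 (putdown(D)): towers=[C/B; D; E/A] holding=-
step 5 (unstack(A, E)): towers=[C/B; D; E] holding=A
step 6 (stack(A, B)): towers=[C/B/A; D; E] holding=-

towers=[C/B/A; D; E] holding=-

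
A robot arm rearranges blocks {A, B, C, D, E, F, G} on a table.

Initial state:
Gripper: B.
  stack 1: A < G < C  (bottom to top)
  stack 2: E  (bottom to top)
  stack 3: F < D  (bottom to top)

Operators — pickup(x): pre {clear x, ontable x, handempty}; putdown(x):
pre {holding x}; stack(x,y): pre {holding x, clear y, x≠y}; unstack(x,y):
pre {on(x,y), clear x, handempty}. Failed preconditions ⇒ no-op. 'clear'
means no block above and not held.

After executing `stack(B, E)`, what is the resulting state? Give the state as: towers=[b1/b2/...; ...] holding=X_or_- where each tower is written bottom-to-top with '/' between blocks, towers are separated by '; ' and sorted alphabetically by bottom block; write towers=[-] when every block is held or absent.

before: towers=[A/G/C; E; F/D] holding=B
pre[stack(B, E)]: holding(B) ✓, clear(E) ✓, B≠E ✓
all met → apply stack(B, E)
after:  towers=[A/G/C; E/B; F/D] holding=-

towers=[A/G/C; E/B; F/D] holding=-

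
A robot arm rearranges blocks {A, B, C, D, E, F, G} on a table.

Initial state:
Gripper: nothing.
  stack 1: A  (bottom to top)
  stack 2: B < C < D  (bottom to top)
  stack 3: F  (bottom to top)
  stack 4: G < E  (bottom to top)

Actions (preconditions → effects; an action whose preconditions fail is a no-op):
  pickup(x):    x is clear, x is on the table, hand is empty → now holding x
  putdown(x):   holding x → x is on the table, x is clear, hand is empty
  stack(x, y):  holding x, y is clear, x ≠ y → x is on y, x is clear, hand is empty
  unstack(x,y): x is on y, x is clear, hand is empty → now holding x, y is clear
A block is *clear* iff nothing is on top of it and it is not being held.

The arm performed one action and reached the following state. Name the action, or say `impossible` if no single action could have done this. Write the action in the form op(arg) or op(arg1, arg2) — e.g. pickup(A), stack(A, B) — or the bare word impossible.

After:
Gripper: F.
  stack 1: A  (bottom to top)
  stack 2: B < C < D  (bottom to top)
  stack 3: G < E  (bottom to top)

target: towers=[A; B/C/D; G/E] holding=F
         pickup(F) → towers=[A; B/C/D; G/E] holding=F  ← match
     unstack(D, C) → towers=[A; B/C; F; G/E] holding=D
         pickup(A) → towers=[B/C/D; F; G/E] holding=A
     unstack(E, G) → towers=[A; B/C/D; F; G] holding=E

pickup(F)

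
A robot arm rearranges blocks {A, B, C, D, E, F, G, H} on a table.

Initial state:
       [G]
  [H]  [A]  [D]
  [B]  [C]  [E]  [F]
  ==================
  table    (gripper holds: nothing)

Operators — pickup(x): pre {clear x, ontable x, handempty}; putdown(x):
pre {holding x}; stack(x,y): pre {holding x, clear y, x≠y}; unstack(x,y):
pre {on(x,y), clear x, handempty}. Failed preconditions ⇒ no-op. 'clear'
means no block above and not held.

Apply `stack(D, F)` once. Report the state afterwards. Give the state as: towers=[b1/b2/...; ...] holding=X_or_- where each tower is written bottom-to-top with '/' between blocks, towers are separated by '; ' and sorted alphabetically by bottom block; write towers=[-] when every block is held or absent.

before: towers=[B/H; C/A/G; E/D; F] holding=-
pre[stack(D, F)]: holding(D) fail, clear(F) ok, D≠F ok
holding(D) unmet → stack(D, F) is a no-op
after:  towers=[B/H; C/A/G; E/D; F] holding=-

towers=[B/H; C/A/G; E/D; F] holding=-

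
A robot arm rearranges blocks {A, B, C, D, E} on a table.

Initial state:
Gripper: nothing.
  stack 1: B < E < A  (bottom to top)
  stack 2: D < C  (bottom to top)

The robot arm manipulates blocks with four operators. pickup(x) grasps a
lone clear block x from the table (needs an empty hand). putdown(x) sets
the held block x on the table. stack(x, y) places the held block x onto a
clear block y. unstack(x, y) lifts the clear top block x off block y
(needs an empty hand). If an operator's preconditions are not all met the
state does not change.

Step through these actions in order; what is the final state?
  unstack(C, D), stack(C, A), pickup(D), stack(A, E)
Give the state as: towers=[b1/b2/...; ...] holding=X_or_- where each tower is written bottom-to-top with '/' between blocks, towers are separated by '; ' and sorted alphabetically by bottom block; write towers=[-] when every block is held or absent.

towers=[B/E/A/C] holding=D

step 1 (unstack(C, D)): towers=[B/E/A; D] holding=C
step 2 (stack(C, A)): towers=[B/E/A/C; D] holding=-
step 3 (pickup(D)): towers=[B/E/A/C] holding=D
step 4 (stack(A, E)) [no-op]: towers=[B/E/A/C] holding=D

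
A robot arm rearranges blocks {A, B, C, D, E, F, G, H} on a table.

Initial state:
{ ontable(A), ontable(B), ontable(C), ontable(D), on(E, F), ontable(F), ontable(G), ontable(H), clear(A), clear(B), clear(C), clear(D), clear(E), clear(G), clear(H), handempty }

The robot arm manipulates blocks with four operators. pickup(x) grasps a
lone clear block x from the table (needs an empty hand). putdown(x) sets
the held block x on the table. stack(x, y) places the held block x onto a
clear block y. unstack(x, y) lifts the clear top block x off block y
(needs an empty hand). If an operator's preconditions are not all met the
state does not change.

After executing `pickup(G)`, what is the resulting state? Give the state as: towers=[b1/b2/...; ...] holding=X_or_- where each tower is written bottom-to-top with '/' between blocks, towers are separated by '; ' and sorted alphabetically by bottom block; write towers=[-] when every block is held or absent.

before: towers=[A; B; C; D; F/E; G; H] holding=-
pre[pickup(G)]: clear(G) yes, ontable(G) yes, handempty yes
all met → apply pickup(G)
after:  towers=[A; B; C; D; F/E; H] holding=G

towers=[A; B; C; D; F/E; H] holding=G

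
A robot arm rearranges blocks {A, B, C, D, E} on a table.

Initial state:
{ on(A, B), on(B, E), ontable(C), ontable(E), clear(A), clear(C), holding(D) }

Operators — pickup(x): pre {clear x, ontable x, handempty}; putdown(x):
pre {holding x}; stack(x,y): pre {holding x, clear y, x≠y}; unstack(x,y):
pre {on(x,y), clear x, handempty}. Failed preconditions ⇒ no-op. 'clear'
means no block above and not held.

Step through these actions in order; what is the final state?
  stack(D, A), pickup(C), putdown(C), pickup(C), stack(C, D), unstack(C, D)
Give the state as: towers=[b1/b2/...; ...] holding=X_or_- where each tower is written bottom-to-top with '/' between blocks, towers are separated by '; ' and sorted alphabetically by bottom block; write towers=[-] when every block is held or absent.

step 1 (stack(D, A)): towers=[C; E/B/A/D] holding=-
step 2 (pickup(C)): towers=[E/B/A/D] holding=C
step 3 (putdown(C)): towers=[C; E/B/A/D] holding=-
step 4 (pickup(C)): towers=[E/B/A/D] holding=C
step 5 (stack(C, D)): towers=[E/B/A/D/C] holding=-
step 6 (unstack(C, D)): towers=[E/B/A/D] holding=C

towers=[E/B/A/D] holding=C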